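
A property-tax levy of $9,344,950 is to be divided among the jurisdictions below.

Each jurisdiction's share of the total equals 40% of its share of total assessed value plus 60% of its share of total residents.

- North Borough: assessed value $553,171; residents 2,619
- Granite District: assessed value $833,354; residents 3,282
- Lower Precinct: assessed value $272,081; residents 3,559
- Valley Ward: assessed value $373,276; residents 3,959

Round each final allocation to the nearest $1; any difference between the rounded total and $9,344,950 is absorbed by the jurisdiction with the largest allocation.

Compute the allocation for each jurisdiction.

North Borough: $2,111,967 | Granite District: $2,904,435 | Lower Precinct: $1,987,624 | Valley Ward: $2,340,924

Assessed value total 2,031,882; residents total 13,419.
Blended shares (40% assessed value + 60% residents): North Borough 0.2260; Granite District 0.3108; Lower Precinct 0.2127; Valley Ward 0.2505.
Pro-rata amounts: North Borough 2,111,966.82; Granite District 2,904,436.06; Lower Precinct 1,987,623.54; Valley Ward 2,340,923.58.
After rounding ($1): North Borough $2,111,967; Granite District $2,904,436; Lower Precinct $1,987,624; Valley Ward $2,340,924. Sum = $9,344,951.
Difference $9,344,950 − $9,344,951 = −$1 applied to largest allocation (Granite District): Granite District becomes $2,904,435.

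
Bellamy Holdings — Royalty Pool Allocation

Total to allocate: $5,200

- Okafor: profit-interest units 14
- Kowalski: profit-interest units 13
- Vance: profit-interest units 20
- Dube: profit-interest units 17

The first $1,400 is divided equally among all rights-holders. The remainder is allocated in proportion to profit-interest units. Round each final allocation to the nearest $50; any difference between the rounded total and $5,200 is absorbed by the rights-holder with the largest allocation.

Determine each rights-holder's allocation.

Okafor: $1,200; Kowalski: $1,100; Vance: $1,550; Dube: $1,350

$1,400 shared equally gives $350 per rights-holder.
Remainder $3,800 by profit-interest units (total 64): Okafor 831.25 → $850; Kowalski 771.88 → $750; Vance 1,187.50 → $1,200; Dube 1,009.38 → $1,000.
Totals: Okafor $350 + $850 = $1,200; Kowalski $350 + $750 = $1,100; Vance $350 + $1,200 = $1,550; Dube $350 + $1,000 = $1,350.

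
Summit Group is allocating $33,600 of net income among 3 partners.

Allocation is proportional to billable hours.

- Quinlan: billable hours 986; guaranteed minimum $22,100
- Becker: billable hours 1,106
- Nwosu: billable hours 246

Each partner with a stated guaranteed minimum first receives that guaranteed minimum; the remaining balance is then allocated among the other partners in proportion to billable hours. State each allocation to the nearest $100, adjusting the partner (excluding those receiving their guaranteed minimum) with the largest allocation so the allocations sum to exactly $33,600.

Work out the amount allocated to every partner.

Minimums first: Quinlan $22,100. Remaining pool $11,500.
Remaining pool split over remaining billable hours 1,352: Becker 9,407.54 → $9,400; Nwosu 2,092.46 → $2,100.

Quinlan: $22,100; Becker: $9,400; Nwosu: $2,100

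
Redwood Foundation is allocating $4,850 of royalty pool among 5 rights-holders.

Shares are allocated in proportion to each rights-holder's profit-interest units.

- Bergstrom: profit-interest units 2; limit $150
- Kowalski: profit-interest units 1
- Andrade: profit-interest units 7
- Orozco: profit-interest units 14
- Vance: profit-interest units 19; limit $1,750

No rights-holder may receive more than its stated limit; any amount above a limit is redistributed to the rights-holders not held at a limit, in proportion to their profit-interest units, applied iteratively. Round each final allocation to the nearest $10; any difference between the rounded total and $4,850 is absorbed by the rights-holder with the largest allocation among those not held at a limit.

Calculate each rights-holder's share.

Bergstrom: $150; Kowalski: $130; Andrade: $940; Orozco: $1,880; Vance: $1,750

Total profit-interest units = 43.
Pro-rata shares before constraints: Bergstrom 225.58; Kowalski 112.79; Andrade 789.53; Orozco 1,579.07; Vance 2,143.02.
Held at cap: Bergstrom ($150), Vance ($1,750); balance $2,950 reallocated over remaining profit-interest units 22.
Redistributed shares: Kowalski 134.09 → $130; Andrade 938.64 → $940; Orozco 1,877.27 → $1,880.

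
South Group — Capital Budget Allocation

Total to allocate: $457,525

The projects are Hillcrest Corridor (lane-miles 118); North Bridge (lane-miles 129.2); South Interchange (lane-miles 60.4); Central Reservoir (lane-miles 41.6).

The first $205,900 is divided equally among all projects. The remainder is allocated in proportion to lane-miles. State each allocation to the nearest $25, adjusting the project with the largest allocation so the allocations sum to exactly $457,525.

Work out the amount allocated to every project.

Equal tier: $205,900 ÷ 4 = $51,475 apiece.
Remainder $251,625 by lane-miles (total 349.2): Hillcrest Corridor 85,027.92 → $85,025; North Bridge 93,098.37 → $93,100; South Interchange 43,522.77 → $43,525; Central Reservoir 29,975.95 → $29,975.
Totals: Hillcrest Corridor $51,475 + $85,025 = $136,500; North Bridge $51,475 + $93,100 = $144,575; South Interchange $51,475 + $43,525 = $95,000; Central Reservoir $51,475 + $29,975 = $81,450.

Hillcrest Corridor: $136,500 · North Bridge: $144,575 · South Interchange: $95,000 · Central Reservoir: $81,450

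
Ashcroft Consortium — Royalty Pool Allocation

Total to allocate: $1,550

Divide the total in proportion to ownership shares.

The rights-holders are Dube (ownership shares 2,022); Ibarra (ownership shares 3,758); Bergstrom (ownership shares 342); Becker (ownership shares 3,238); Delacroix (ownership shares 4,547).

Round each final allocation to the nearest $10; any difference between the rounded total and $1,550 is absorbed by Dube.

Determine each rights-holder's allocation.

Sum of ownership shares: 13,907.
Proportional shares: Dube 2,022/13,907 × $1,550 = 225.36; Ibarra 3,758/13,907 × $1,550 = 418.85; Bergstrom 342/13,907 × $1,550 = 38.12; Becker 3,238/13,907 × $1,550 = 360.89; Delacroix 4,547/13,907 × $1,550 = 506.78.
At nearest $10: Dube $230; Ibarra $420; Bergstrom $40; Becker $360; Delacroix $510. Sum = $1,560.
Difference $1,550 − $1,560 = −$10 applied to Dube: Dube becomes $220.

Dube: $220 · Ibarra: $420 · Bergstrom: $40 · Becker: $360 · Delacroix: $510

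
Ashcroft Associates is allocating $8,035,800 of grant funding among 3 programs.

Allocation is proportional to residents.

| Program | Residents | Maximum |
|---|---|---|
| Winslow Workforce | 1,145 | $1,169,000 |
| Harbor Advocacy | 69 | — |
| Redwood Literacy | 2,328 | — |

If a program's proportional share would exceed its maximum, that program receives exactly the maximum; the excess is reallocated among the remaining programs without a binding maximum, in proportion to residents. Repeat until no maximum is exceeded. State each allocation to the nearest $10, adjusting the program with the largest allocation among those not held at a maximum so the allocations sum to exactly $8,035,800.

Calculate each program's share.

Winslow Workforce: $1,169,000 · Harbor Advocacy: $197,670 · Redwood Literacy: $6,669,130

Combined residents = 3,542.
Proportional shares (ignoring caps): Winslow Workforce 2,597,682.38; Harbor Advocacy 156,541.56; Redwood Literacy 5,281,576.06.
Held at cap: Winslow Workforce ($1,169,000); remaining pool $6,866,800 reallocated over remaining residents 2,397.
Remaining shares: Harbor Advocacy 197,667.58 → $197,670; Redwood Literacy 6,669,132.42 → $6,669,130.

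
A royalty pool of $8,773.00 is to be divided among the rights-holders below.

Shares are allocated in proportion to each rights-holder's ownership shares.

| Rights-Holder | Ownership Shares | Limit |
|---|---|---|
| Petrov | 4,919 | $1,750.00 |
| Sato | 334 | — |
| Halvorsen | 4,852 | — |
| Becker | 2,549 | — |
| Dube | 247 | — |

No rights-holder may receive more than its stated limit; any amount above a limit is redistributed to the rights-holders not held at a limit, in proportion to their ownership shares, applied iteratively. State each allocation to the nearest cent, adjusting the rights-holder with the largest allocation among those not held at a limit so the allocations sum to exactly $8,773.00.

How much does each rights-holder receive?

Petrov: $1,750.00 | Sato: $293.87 | Halvorsen: $4,269.06 | Becker: $2,242.75 | Dube: $217.32

Total ownership shares = 12,901.
Unconstrained shares: Petrov 3,345.0420; Sato 227.1283; Halvorsen 3,299.4804; Becker 1,733.3832; Dube 167.9661.
Held at cap: Petrov ($1,750.00); residual $7,023.00 reallocated over remaining ownership shares 7,982.
Redistributed shares: Sato 293.8715 → $293.87; Halvorsen 4,269.0549 → $4,269.05; Becker 2,242.7496 → $2,242.75; Dube 217.3241 → $217.32.
Rounding difference +$0.01 applied to Halvorsen → $4,269.06.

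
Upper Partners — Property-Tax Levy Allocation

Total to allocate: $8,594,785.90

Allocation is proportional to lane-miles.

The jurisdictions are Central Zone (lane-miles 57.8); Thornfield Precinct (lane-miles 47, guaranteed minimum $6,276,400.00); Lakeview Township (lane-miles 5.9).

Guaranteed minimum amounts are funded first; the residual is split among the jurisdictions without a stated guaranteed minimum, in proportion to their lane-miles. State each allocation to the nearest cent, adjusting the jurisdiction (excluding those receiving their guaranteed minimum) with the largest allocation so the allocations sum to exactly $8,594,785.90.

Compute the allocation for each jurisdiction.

Minimums first: Thornfield Precinct $6,276,400.00. Residual $2,318,385.90.
Residual split over remaining lane-miles 63.7: Central Zone 2,103,653.1400 → $2,103,653.14; Lakeview Township 214,732.7600 → $214,732.76.

Central Zone: $2,103,653.14; Thornfield Precinct: $6,276,400.00; Lakeview Township: $214,732.76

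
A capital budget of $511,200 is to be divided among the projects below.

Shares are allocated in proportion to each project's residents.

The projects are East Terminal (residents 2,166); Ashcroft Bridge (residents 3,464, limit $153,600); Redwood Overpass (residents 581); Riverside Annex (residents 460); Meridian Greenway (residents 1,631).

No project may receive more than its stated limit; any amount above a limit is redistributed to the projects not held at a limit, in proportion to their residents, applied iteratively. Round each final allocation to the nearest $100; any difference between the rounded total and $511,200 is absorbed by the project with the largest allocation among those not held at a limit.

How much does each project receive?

East Terminal: $160,100 · Ashcroft Bridge: $153,600 · Redwood Overpass: $42,900 · Riverside Annex: $34,000 · Meridian Greenway: $120,600

Combined residents = 8,302.
Pro-rata shares before constraints: East Terminal 133,372.58; Ashcroft Bridge 213,297.62; Redwood Overpass 35,775.38; Riverside Annex 28,324.74; Meridian Greenway 100,429.68.
Cap binds for Ashcroft Bridge ($153,600); balance $357,600 reallocated over remaining residents 4,838.
Shares after redistribution: East Terminal 160,099.55 → $160,100; Redwood Overpass 42,944.52 → $42,900; Riverside Annex 34,000.83 → $34,000; Meridian Greenway 120,555.11 → $120,600.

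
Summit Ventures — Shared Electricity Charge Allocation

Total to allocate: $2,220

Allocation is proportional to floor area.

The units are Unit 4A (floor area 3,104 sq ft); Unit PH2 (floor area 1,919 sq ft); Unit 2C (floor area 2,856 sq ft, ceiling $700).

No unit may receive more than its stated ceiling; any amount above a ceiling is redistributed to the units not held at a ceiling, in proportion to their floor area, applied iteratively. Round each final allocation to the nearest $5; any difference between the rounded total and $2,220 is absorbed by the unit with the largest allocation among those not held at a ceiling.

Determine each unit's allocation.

Unit 4A: $940 | Unit PH2: $580 | Unit 2C: $700

Combined floor area = 7,879.
Unconstrained shares: Unit 4A 874.59; Unit PH2 540.70; Unit 2C 804.71.
Held at cap: Unit 2C ($700); residual $1,520 reallocated over remaining floor area 5,023.
Shares after redistribution: Unit 4A 939.30 → $940; Unit PH2 580.70 → $580.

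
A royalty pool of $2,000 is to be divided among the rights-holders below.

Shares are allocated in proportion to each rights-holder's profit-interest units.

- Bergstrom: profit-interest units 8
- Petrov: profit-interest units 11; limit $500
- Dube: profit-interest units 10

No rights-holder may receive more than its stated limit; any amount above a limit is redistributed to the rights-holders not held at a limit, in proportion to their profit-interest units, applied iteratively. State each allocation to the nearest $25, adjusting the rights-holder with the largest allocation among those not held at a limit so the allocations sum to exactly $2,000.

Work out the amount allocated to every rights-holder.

Bergstrom: $675; Petrov: $500; Dube: $825

Profit-interest units total: 29.
Unconstrained shares: Bergstrom 551.72; Petrov 758.62; Dube 689.66.
Capped: Petrov ($500); balance $1,500 reallocated over remaining profit-interest units 18.
Remaining shares: Bergstrom 666.67 → $675; Dube 833.33 → $825.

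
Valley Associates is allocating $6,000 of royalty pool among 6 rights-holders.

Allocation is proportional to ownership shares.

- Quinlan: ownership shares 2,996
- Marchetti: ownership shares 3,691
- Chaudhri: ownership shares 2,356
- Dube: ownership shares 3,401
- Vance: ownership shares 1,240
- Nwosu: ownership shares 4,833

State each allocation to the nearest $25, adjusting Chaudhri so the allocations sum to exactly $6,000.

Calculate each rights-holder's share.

Total ownership shares = 18,517.
Unrounded shares: Quinlan 2,996/18,517 × $6,000 = 970.78; Marchetti 3,691/18,517 × $6,000 = 1,195.98; Chaudhri 2,356/18,517 × $6,000 = 763.41; Dube 3,401/18,517 × $6,000 = 1,102.01; Vance 1,240/18,517 × $6,000 = 401.79; Nwosu 4,833/18,517 × $6,000 = 1,566.02.
At nearest $25: Quinlan $975; Marchetti $1,200; Chaudhri $775; Dube $1,100; Vance $400; Nwosu $1,575. Sum = $6,025.
Difference $6,000 − $6,025 = −$25 applied to Chaudhri: Chaudhri becomes $750.

Quinlan: $975 | Marchetti: $1,200 | Chaudhri: $750 | Dube: $1,100 | Vance: $400 | Nwosu: $1,575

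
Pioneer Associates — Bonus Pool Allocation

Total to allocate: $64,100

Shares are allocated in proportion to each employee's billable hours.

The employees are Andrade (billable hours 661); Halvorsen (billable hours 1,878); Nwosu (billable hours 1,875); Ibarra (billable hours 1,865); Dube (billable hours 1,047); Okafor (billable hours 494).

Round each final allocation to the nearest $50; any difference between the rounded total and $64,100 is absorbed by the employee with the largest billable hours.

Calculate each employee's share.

Billable hours total: 661 + 1,878 + 1,875 + 1,865 + 1,047 + 494 = 7,820.
Pro-rata amounts: Andrade 5,418.17; Halvorsen 15,393.84; Nwosu 15,369.25; Ibarra 15,287.28; Dube 8,582.19; Okafor 4,049.28.
After rounding ($50): Andrade $5,400; Halvorsen $15,400; Nwosu $15,350; Ibarra $15,300; Dube $8,600; Okafor $4,050. Sum = $64,100.
Rounded total matches; no reconciliation needed.

Andrade: $5,400 | Halvorsen: $15,400 | Nwosu: $15,350 | Ibarra: $15,300 | Dube: $8,600 | Okafor: $4,050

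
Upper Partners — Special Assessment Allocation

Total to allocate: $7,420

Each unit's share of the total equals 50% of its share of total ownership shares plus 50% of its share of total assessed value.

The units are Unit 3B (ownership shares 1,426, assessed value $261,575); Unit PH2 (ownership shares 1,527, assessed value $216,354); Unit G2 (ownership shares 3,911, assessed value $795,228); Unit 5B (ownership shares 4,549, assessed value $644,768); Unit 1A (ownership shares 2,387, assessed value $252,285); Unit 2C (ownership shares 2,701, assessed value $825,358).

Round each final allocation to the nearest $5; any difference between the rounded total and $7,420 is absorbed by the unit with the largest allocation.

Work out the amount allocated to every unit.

Unit 3B: $645; Unit PH2: $610; Unit G2: $1,865; Unit 5B: $1,820; Unit 1A: $850; Unit 2C: $1,630

Totals — ownership shares 16,501, assessed value 2,995,568.
Combined weights (50% ownership shares + 50% assessed value): Unit 3B 0.0869; Unit PH2 0.0824; Unit G2 0.2512; Unit 5B 0.2455; Unit 1A 0.1144; Unit 2C 0.2196.
Proportional shares: Unit 3B 644.57; Unit PH2 611.28; Unit G2 1,864.22; Unit 5B 1,821.32; Unit 1A 849.13; Unit 2C 1,629.48.
After rounding ($5): Unit 3B $645; Unit PH2 $610; Unit G2 $1,865; Unit 5B $1,820; Unit 1A $850; Unit 2C $1,630. Sum = $7,420.
Rounded total matches; no reconciliation needed.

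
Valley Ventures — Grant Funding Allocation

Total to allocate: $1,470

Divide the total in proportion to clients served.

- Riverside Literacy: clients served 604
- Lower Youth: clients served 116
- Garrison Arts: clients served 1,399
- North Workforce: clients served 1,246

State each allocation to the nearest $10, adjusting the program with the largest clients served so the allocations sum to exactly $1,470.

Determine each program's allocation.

Clients served total: 3,365.
Pro-rata amounts: Riverside Literacy 604/3,365 × $1,470 = 263.86; Lower Youth 116/3,365 × $1,470 = 50.67; Garrison Arts 1,399/3,365 × $1,470 = 611.15; North Workforce 1,246/3,365 × $1,470 = 544.32.
After rounding ($10): Riverside Literacy $260; Lower Youth $50; Garrison Arts $610; North Workforce $540. Sum = $1,460.
Difference $1,470 − $1,460 = +$10 applied to largest clients served (Garrison Arts): Garrison Arts becomes $620.

Riverside Literacy: $260; Lower Youth: $50; Garrison Arts: $620; North Workforce: $540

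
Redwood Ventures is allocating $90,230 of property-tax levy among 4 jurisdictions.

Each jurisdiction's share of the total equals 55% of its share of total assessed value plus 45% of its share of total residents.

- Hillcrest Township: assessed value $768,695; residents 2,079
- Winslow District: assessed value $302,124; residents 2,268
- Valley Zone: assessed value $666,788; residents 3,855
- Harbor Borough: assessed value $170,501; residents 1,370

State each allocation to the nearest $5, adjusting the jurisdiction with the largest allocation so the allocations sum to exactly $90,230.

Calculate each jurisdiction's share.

Assessed value total 1,908,108; residents total 9,572.
Composite weights (55% assessed value + 45% residents): Hillcrest Township 0.3193; Winslow District 0.1937; Valley Zone 0.3734; Harbor Borough 0.1136.
Pro-rata amounts: Hillcrest Township 28,811.31; Winslow District 17,478.35; Valley Zone 33,694.51; Harbor Borough 10,245.84.
Rounded to nearest $5: Hillcrest Township $28,810; Winslow District $17,480; Valley Zone $33,695; Harbor Borough $10,245. Sum = $90,230.
Sum already equals the total — no adjustment.

Hillcrest Township: $28,810; Winslow District: $17,480; Valley Zone: $33,695; Harbor Borough: $10,245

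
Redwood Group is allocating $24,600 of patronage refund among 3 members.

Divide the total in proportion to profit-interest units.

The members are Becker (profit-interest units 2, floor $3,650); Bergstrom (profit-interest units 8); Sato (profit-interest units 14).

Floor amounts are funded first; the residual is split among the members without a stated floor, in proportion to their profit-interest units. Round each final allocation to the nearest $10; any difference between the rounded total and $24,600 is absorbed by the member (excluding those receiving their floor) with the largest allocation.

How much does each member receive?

Becker: $3,650; Bergstrom: $7,620; Sato: $13,330

Minimums first: Becker $3,650. Residual $20,950.
Residual split over remaining profit-interest units 22: Bergstrom 7,618.18 → $7,620; Sato 13,331.82 → $13,330.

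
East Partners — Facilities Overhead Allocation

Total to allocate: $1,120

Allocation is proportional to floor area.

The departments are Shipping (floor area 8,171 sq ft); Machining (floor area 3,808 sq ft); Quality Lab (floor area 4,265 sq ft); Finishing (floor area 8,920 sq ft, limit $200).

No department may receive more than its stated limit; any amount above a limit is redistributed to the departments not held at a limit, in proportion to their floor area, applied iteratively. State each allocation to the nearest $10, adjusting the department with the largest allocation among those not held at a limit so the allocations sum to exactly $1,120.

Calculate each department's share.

Shipping: $460 | Machining: $220 | Quality Lab: $240 | Finishing: $200

Combined floor area = 25,164.
Proportional shares (ignoring caps): Shipping 363.68; Machining 169.49; Quality Lab 189.83; Finishing 397.01.
Held at cap: Finishing ($200); residual $920 reallocated over remaining floor area 16,244.
Redistributed shares: Shipping 462.78 → $460; Machining 215.67 → $220; Quality Lab 241.55 → $240.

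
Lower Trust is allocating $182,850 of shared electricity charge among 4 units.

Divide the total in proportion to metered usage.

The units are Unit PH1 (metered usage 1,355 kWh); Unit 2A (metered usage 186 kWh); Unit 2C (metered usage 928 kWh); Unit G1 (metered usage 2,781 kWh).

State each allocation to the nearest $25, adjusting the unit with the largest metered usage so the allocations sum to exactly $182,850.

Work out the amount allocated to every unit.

Unit PH1: $47,200 | Unit 2A: $6,475 | Unit 2C: $32,325 | Unit G1: $96,850

Sum of metered usage: 1,355 + 186 + 928 + 2,781 = 5,250.
Pro-rata amounts: Unit PH1 47,192.71; Unit 2A 6,478.11; Unit 2C 32,320.91; Unit G1 96,858.26.
At nearest $25: Unit PH1 $47,200; Unit 2A $6,475; Unit 2C $32,325; Unit G1 $96,850. Sum = $182,850.
Rounded total matches; no reconciliation needed.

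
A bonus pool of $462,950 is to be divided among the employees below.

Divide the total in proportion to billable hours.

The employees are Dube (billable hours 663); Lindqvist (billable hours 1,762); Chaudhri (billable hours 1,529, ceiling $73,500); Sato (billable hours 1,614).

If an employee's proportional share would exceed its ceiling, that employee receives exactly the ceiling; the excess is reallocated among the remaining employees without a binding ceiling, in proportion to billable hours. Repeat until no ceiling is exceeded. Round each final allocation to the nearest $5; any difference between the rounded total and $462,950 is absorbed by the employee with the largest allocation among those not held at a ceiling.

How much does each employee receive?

Combined billable hours = 5,568.
Proportional shares (ignoring caps): Dube 55,124.97; Lindqvist 146,501.06; Chaudhri 127,128.33; Sato 134,195.64.
Cap binds for Chaudhri ($73,500); remaining pool $389,450 reallocated over remaining billable hours 4,039.
Redistributed shares: Dube 63,928.04 → $63,930; Lindqvist 169,896.24 → $169,895; Sato 155,625.72 → $155,625.

Dube: $63,930 · Lindqvist: $169,895 · Chaudhri: $73,500 · Sato: $155,625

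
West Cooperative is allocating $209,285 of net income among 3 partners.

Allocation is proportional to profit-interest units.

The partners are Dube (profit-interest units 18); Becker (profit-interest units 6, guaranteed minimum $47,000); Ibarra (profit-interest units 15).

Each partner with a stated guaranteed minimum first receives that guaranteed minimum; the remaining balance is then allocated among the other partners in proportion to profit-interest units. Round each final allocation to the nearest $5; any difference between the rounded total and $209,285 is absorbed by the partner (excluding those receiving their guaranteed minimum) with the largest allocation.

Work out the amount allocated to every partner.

Dube: $88,520; Becker: $47,000; Ibarra: $73,765

Guaranteed amounts: Becker $47,000. Balance $162,285.
Balance split over remaining profit-interest units 33: Dube 88,519.09 → $88,520; Ibarra 73,765.91 → $73,765.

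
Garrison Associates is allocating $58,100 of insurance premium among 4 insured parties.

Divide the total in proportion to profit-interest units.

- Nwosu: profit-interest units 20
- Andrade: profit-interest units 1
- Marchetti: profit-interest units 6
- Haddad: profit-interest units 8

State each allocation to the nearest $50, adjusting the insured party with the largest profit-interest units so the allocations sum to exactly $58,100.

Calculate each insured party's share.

Total profit-interest units = 20 + 1 + 6 + 8 = 35.
Unrounded shares: Nwosu 33,200.00; Andrade 1,660.00; Marchetti 9,960.00; Haddad 13,280.00.
Rounded to nearest $50: Nwosu $33,200; Andrade $1,650; Marchetti $9,950; Haddad $13,300. Sum = $58,100.
Sum already equals the total — no adjustment.

Nwosu: $33,200 · Andrade: $1,650 · Marchetti: $9,950 · Haddad: $13,300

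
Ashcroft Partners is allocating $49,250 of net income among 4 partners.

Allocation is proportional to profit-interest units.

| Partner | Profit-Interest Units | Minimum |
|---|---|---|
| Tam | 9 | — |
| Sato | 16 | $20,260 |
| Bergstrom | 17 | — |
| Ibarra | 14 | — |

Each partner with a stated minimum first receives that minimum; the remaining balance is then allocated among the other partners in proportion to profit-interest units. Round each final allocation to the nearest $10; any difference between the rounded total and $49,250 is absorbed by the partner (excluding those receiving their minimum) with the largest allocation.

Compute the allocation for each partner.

Fund the minimums — Sato $20,260. Remaining pool $28,990.
Remaining pool split over remaining profit-interest units 40: Tam 6,522.75 → $6,520; Bergstrom 12,320.75 → $12,320; Ibarra 10,146.50 → $10,150.

Tam: $6,520 · Sato: $20,260 · Bergstrom: $12,320 · Ibarra: $10,150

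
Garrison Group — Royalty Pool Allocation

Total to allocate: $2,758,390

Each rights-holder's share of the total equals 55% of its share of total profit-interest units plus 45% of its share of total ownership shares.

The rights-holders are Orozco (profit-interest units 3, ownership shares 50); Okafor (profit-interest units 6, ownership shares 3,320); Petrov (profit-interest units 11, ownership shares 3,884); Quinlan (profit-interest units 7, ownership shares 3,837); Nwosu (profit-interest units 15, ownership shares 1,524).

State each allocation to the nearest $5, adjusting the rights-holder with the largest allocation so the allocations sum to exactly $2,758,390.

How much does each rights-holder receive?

Totals — profit-interest units 42, ownership shares 12,615.
Combined weights (55% profit-interest units + 45% ownership shares): Orozco 0.0411; Okafor 0.1970; Petrov 0.2826; Quinlan 0.2285; Nwosu 0.2508.
Unrounded shares: Orozco 113,285.16; Okafor 543,407.98; Petrov 779,512.64; Quinlan 630,400.90; Nwosu 691,783.31.
Rounded to nearest $5: Orozco $113,285; Okafor $543,410; Petrov $779,515; Quinlan $630,400; Nwosu $691,785. Sum = $2,758,395.
Difference $2,758,390 − $2,758,395 = −$5 applied to largest allocation (Petrov): Petrov becomes $779,510.

Orozco: $113,285 | Okafor: $543,410 | Petrov: $779,510 | Quinlan: $630,400 | Nwosu: $691,785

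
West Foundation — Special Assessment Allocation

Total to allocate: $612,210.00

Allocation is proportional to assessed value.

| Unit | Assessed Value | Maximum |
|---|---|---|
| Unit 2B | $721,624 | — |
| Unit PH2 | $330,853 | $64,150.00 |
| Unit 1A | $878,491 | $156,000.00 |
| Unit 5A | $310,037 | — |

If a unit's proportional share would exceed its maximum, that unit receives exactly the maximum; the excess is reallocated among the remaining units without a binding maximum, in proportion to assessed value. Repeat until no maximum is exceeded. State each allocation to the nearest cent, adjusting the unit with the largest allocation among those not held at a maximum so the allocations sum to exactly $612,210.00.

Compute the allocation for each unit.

Sum of assessed value: 2,241,005.
Proportional shares (ignoring caps): Unit 2B 197,137.1903; Unit PH2 90,384.2317; Unit 1A 239,990.9751; Unit 5A 84,697.6030.
Capped: Unit PH2 ($64,150.00), Unit 1A ($156,000.00); balance $392,060.00 reallocated over remaining assessed value 1,031,661.
Redistributed shares: Unit 2B 274,237.2790 → $274,237.28; Unit 5A 117,822.7210 → $117,822.72.

Unit 2B: $274,237.28 · Unit PH2: $64,150.00 · Unit 1A: $156,000.00 · Unit 5A: $117,822.72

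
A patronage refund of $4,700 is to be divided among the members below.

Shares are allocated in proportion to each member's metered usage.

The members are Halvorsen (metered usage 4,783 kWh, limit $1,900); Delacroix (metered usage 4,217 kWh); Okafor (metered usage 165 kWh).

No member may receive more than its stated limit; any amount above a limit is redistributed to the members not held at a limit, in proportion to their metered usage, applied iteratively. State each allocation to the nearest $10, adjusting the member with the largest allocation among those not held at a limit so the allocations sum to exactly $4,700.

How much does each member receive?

Combined metered usage = 9,165.
Pro-rata shares before constraints: Halvorsen 2,452.82; Delacroix 2,162.56; Okafor 84.62.
Capped: Halvorsen ($1,900); remaining pool $2,800 reallocated over remaining metered usage 4,382.
Remaining shares: Delacroix 2,694.57 → $2,690; Okafor 105.43 → $110.

Halvorsen: $1,900 · Delacroix: $2,690 · Okafor: $110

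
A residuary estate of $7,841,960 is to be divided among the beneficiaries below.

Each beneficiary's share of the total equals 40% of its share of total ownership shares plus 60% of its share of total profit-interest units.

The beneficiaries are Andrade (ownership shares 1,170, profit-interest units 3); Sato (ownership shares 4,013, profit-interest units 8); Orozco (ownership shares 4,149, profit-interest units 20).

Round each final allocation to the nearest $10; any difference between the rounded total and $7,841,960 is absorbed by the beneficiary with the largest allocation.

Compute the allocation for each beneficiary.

Totals — ownership shares 9,332, profit-interest units 31.
Composite weights (40% ownership shares + 60% profit-interest units): Andrade 0.1082; Sato 0.3268; Orozco 0.5649.
Proportional shares: Andrade 848,614.07; Sato 2,563,136.76; Orozco 4,430,209.17.
At nearest $10: Andrade $848,610; Sato $2,563,140; Orozco $4,430,210. Sum = $7,841,960.
Sum already equals the total — no adjustment.

Andrade: $848,610 · Sato: $2,563,140 · Orozco: $4,430,210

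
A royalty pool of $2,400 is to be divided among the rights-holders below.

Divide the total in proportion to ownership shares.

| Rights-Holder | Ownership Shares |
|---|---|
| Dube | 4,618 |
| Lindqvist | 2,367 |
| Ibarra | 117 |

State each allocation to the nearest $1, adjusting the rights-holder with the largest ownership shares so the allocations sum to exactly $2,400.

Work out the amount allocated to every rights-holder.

Dube: $1,560 | Lindqvist: $800 | Ibarra: $40

Sum of ownership shares: 7,102.
Proportional shares: Dube 4,618/7,102 × $2,400 = 1,560.57; Lindqvist 2,367/7,102 × $2,400 = 799.89; Ibarra 117/7,102 × $2,400 = 39.54.
At nearest $1: Dube $1,561; Lindqvist $800; Ibarra $40. Sum = $2,401.
Difference $2,400 − $2,401 = −$1 applied to largest ownership shares (Dube): Dube becomes $1,560.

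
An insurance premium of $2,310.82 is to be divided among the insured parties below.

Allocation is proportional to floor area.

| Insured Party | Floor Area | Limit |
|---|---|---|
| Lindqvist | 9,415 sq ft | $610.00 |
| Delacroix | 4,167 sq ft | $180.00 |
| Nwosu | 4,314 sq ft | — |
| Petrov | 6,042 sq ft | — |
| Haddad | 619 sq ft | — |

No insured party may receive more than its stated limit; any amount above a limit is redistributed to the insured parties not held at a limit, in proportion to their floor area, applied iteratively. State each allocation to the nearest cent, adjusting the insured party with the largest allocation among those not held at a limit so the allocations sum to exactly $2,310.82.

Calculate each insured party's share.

Combined floor area = 24,557.
Pro-rata shares before constraints: Lindqvist 885.9539; Delacroix 392.1158; Nwosu 405.9485; Petrov 568.5538; Haddad 58.2481.
Capped: Lindqvist ($610.00), Delacroix ($180.00); remaining pool $1,520.82 reallocated over remaining floor area 10,975.
Remaining shares: Nwosu 597.7966 → $597.80; Petrov 837.2478 → $837.25; Haddad 85.7756 → $85.78.
Rounding difference −$0.01 applied to Petrov → $837.24.

Lindqvist: $610.00 | Delacroix: $180.00 | Nwosu: $597.80 | Petrov: $837.24 | Haddad: $85.78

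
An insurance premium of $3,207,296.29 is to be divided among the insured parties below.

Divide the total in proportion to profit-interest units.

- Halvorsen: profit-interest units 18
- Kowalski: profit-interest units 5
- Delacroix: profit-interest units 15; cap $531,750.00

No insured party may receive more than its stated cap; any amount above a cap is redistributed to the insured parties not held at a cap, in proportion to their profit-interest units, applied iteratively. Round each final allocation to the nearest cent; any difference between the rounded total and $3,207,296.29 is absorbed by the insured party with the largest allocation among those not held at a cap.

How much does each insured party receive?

Halvorsen: $2,093,905.79 · Kowalski: $581,640.50 · Delacroix: $531,750.00

Total profit-interest units = 38.
Unconstrained shares: Halvorsen 1,519,245.6111; Kowalski 422,012.6697; Delacroix 1,266,038.0092.
Cap binds for Delacroix ($531,750.00); residual $2,675,546.29 reallocated over remaining profit-interest units 23.
Redistributed shares: Halvorsen 2,093,905.7922 → $2,093,905.79; Kowalski 581,640.4978 → $581,640.50.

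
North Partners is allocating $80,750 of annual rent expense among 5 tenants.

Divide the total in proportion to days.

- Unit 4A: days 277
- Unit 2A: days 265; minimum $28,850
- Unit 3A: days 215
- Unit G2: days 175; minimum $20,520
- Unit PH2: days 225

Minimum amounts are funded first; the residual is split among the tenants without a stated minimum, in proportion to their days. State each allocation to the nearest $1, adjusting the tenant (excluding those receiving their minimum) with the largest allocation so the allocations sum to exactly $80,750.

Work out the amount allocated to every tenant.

Unit 4A: $12,123 | Unit 2A: $28,850 | Unit 3A: $9,410 | Unit G2: $20,520 | Unit PH2: $9,847

Minimums first: Unit 2A $28,850; Unit G2 $20,520. Remaining pool $31,380.
Remaining pool split over remaining days 717: Unit 4A 12,123.10 → $12,123; Unit 3A 9,409.62 → $9,410; Unit PH2 9,847.28 → $9,847.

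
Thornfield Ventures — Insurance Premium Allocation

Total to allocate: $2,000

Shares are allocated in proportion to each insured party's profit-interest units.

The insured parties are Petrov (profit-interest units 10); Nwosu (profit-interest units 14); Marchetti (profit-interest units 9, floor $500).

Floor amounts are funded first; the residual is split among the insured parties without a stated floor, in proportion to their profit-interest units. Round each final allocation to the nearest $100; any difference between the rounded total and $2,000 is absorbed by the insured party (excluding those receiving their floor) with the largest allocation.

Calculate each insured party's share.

Petrov: $600 · Nwosu: $900 · Marchetti: $500

Minimums first: Marchetti $500. Balance $1,500.
Balance split over remaining profit-interest units 24: Petrov 625.00 → $600; Nwosu 875.00 → $900.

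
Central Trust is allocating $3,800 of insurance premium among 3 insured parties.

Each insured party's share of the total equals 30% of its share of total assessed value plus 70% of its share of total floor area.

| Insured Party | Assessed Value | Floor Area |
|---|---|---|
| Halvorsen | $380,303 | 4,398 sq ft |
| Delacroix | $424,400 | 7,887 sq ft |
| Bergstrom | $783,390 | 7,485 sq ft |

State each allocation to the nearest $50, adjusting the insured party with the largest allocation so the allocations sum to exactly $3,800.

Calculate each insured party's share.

Halvorsen: $850 | Delacroix: $1,350 | Bergstrom: $1,600

Assessed value total 1,588,093; floor area total 19,770.
Blended shares (30% assessed value + 70% floor area): Halvorsen 0.2276; Delacroix 0.3594; Bergstrom 0.4130.
Raw shares: Halvorsen 864.74; Delacroix 1,365.83; Bergstrom 1,569.44.
Rounded to nearest $50: Halvorsen $850; Delacroix $1,350; Bergstrom $1,550. Sum = $3,750.
Difference $3,800 − $3,750 = +$50 applied to largest allocation (Bergstrom): Bergstrom becomes $1,600.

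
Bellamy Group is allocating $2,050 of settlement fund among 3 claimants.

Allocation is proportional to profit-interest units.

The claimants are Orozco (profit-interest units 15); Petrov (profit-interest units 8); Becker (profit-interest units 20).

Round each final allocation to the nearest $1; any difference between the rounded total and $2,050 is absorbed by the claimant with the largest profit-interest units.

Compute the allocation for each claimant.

Orozco: $715 · Petrov: $381 · Becker: $954

Combined profit-interest units = 43.
Raw shares: Orozco 15/43 × $2,050 = 715.12; Petrov 8/43 × $2,050 = 381.40; Becker 20/43 × $2,050 = 953.49.
At nearest $1: Orozco $715; Petrov $381; Becker $953. Sum = $2,049.
Difference $2,050 − $2,049 = +$1 applied to largest profit-interest units (Becker): Becker becomes $954.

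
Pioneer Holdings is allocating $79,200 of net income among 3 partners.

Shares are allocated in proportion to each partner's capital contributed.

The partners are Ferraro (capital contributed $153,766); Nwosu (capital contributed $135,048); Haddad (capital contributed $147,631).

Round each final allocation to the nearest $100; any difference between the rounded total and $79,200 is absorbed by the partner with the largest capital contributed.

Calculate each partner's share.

Sum of capital contributed: 153,766 + 135,048 + 147,631 = 436,445.
Raw shares: Ferraro 27,903.33; Nwosu 24,506.64; Haddad 26,790.03.
After rounding ($100): Ferraro $27,900; Nwosu $24,500; Haddad $26,800. Sum = $79,200.
No rounding difference to absorb.

Ferraro: $27,900 | Nwosu: $24,500 | Haddad: $26,800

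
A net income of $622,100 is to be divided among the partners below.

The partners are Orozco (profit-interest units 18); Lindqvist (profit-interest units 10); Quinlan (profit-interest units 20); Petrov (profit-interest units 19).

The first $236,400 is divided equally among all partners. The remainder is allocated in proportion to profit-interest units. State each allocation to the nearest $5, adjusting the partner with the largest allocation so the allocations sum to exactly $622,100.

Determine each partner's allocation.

First tranche $236,400 split equally: $59,100 each.
Remainder $385,700 by profit-interest units (total 67): Orozco 103,620.90 → $103,620; Lindqvist 57,567.16 → $57,565; Quinlan 115,134.33 → $115,135; Petrov 109,377.61 → $109,380.
Totals: Orozco $59,100 + $103,620 = $162,720; Lindqvist $59,100 + $57,565 = $116,665; Quinlan $59,100 + $115,135 = $174,235; Petrov $59,100 + $109,380 = $168,480.

Orozco: $162,720 · Lindqvist: $116,665 · Quinlan: $174,235 · Petrov: $168,480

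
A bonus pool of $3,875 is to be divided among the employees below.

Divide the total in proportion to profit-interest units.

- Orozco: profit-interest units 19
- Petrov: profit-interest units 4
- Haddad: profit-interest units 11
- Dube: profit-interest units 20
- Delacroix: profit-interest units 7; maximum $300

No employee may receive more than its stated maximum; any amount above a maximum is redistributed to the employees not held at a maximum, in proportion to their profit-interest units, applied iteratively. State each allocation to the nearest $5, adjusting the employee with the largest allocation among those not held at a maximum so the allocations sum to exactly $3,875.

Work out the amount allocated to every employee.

Orozco: $1,260 | Petrov: $265 | Haddad: $730 | Dube: $1,320 | Delacroix: $300

Profit-interest units total: 61.
Unconstrained shares: Orozco 1,206.97; Petrov 254.10; Haddad 698.77; Dube 1,270.49; Delacroix 444.67.
Held at cap: Delacroix ($300); balance $3,575 reallocated over remaining profit-interest units 54.
Redistributed shares: Orozco 1,257.87 → $1,260; Petrov 264.81 → $265; Haddad 728.24 → $730; Dube 1,324.07 → $1,325.
Rounding difference −$5 applied to Dube → $1,320.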